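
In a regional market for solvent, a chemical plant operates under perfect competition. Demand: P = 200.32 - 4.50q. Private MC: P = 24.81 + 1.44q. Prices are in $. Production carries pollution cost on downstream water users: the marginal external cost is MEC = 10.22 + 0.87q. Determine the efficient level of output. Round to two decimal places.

q* = 24.27

Social marginal cost = private MC + MEC = 35.03 + 2.31q.
Set SMC = demand: 35.03 + 2.31q = 200.32 - 4.50q → q* = 24.2717.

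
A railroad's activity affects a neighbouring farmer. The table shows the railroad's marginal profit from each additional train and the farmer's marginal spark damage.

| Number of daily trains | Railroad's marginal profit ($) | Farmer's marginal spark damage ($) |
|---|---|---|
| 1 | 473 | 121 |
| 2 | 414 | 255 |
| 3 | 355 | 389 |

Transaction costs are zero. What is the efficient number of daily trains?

Bargaining reaches the level where marginal profit last exceeds marginal spark damage.
That holds through level 2 (414 ≥ 255) but not at 3 (355 < 389).

2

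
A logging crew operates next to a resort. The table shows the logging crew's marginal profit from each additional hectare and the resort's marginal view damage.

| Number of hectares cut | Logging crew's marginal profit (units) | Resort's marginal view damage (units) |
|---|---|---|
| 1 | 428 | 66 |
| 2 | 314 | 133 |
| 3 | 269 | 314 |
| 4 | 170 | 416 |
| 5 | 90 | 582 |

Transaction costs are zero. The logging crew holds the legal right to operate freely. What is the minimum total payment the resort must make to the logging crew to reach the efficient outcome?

Left alone the logging crew would choose level 5 (marginal profit stays positive).
Efficient level: k* = 2 (marginal profit ≥ marginal view damage through 2).
The resort must at least cover the logging crew's forgone profit from cutting 5→2: 269 + 170 + 90 = 529.

529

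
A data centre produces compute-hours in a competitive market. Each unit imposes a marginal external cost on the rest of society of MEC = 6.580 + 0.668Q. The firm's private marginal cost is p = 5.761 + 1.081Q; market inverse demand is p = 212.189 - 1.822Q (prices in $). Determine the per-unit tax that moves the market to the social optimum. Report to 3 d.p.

Social marginal cost = private MC + MEC = 12.341 + 1.749Q.
Set SMC = demand: 12.341 + 1.749Q = 212.189 - 1.822Q → Q* = 55.9642.
The Pigouvian tax equals MEC at Q*: 6.580 + 0.668×55.9642 = 43.9641.

tax = $43.964 per unit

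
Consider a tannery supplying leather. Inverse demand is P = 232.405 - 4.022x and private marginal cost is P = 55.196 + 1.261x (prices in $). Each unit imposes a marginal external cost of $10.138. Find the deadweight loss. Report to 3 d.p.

Market equilibrium (private): 55.196 + 1.261x = 232.405 - 4.022x → x_m = 33.5433.
Social marginal cost = private MC + MEC = 65.334 + 1.261x.
Set SMC = demand: 65.334 + 1.261x = 232.405 - 4.022x → x* = 31.6243.
Between x* and x_m the wedge SMC − demand runs linearly from 0 to MEC(x_m), so the loss is a triangle.
DWL = ½ × 1.9190 × 10.1380 = 9.7274.

DWL = $9.727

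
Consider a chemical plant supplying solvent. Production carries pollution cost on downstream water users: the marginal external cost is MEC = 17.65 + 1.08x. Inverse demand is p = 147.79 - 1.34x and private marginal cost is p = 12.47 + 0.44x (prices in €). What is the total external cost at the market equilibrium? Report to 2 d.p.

€4462.68

Market equilibrium (private): 12.47 + 0.44x = 147.79 - 1.34x → x_m = 76.0225.
Total external cost = ∫₀^{x_m} (17.65 + 1.08x) dx = 17.65×76.0225 + ½×1.08×76.0225² = 4462.6842.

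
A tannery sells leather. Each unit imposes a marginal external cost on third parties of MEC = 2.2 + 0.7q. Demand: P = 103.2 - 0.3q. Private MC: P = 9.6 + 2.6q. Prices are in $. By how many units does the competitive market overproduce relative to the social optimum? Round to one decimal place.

Market equilibrium (private): 9.6 + 2.6q = 103.2 - 0.3q → q_m = 32.2759.
Social marginal cost = private MC + MEC = 11.8 + 3.3q.
Set SMC = demand: 11.8 + 3.3q = 103.2 - 0.3q → q* = 25.3889.
Gap = |32.2759 − 25.3889| = 6.8870.

6.9 units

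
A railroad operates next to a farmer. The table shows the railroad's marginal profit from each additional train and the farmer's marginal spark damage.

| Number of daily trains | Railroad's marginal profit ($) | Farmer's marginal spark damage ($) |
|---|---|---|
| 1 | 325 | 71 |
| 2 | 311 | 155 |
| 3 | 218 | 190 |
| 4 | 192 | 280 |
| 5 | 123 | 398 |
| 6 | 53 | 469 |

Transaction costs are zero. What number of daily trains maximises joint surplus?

Bargaining reaches the level where marginal profit last exceeds marginal spark damage.
That holds through level 3 (218 ≥ 190) but not at 4 (192 < 280).

3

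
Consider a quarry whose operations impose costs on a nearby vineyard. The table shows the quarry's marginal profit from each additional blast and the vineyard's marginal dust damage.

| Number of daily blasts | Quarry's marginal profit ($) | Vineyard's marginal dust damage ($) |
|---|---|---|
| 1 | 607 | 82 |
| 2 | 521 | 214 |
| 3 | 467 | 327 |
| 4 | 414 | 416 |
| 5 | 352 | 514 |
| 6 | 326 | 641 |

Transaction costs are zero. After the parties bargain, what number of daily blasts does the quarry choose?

Bargaining reaches the level where marginal profit last exceeds marginal dust damage.
That holds through level 3 (467 ≥ 327) but not at 4 (414 < 416).

3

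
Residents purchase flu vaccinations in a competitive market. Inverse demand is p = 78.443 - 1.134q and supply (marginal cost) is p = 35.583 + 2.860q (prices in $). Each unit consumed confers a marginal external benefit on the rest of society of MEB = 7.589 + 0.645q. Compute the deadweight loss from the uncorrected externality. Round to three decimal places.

DWL = $31.436

Market equilibrium (private): 35.583 + 2.860q = 78.443 - 1.134q → q_m = 10.7311.
Social marginal benefit = demand + MEB = 86.032 - 0.489q.
Set SMB = MC: 86.032 - 0.489q = 35.583 + 2.860q → q* = 15.0639.
The loss is the area between SMB and MC from q* to q_m; with linear curves that's a triangle of height MEB(q_m).
DWL = ½ × 4.3328 × 14.5106 = 31.4358.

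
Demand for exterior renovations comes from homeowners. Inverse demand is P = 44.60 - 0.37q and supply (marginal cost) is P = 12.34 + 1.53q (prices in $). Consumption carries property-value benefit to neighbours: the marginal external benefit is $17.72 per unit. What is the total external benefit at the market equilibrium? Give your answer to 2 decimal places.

Market equilibrium (private): 12.34 + 1.53q = 44.60 - 0.37q → q_m = 16.9789.
Total external benefit = MEB × q_m = 17.72 × 16.9789 = 300.8661.

$300.87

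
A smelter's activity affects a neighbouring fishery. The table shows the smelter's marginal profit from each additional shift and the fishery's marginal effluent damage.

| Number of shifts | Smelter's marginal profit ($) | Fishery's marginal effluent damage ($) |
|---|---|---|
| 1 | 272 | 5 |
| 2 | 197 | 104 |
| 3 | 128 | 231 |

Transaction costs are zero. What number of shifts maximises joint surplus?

2

Bargaining reaches the level where marginal profit last exceeds marginal effluent damage.
That holds through level 2 (197 ≥ 104) but not at 3 (128 < 231).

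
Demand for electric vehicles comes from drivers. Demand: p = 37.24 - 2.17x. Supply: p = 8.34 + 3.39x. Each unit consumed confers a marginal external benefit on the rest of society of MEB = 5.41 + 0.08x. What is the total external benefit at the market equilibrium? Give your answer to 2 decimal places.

Market equilibrium (private): 8.34 + 3.39x = 37.24 - 2.17x → x_m = 5.1978.
Total external benefit = ∫₀^{x_m} (5.41 + 0.08x) dx = 5.41×5.1978 + ½×0.08×5.1978² = 29.2008.

29.20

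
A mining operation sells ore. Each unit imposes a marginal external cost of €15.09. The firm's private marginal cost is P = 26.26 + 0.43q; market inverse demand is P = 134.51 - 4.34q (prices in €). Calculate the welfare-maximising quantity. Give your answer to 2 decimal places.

q* = 19.53

Social marginal cost = private MC + MEC = 41.35 + 0.43q.
Set SMC = demand: 41.35 + 0.43q = 134.51 - 4.34q → q* = 19.5304.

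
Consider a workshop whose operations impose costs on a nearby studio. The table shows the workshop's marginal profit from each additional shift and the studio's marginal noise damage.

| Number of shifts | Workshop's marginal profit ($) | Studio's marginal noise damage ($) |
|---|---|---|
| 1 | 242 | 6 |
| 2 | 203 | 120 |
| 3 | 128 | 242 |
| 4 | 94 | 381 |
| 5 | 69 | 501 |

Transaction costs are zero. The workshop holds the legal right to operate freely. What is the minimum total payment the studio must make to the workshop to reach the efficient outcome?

$291

Left alone the workshop would choose level 5 (marginal profit stays positive).
Efficient level: k* = 2 (marginal profit ≥ marginal noise damage through 2).
The studio must at least cover the workshop's forgone profit from cutting 5→2: 128 + 94 + 69 = 291.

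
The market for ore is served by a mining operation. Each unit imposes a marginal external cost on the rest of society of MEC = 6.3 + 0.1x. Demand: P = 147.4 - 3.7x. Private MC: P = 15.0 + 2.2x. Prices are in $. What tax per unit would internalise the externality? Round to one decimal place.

Social marginal cost = private MC + MEC = 21.3 + 2.3x.
Set SMC = demand: 21.3 + 2.3x = 147.4 - 3.7x → x* = 21.0167.
The Pigouvian tax equals MEC at x*: 6.3 + 0.1×21.0167 = 8.4017.

tax = $8.4 per unit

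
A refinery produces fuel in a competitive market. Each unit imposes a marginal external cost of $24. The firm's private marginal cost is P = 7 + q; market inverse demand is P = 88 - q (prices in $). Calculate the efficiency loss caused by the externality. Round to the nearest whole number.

DWL = $144

Market equilibrium (private): 7 + q = 88 - q → q_m = 40.5000.
Social marginal cost = private MC + MEC = 31 + q.
Set SMC = demand: 31 + q = 88 - q → q* = 28.5000.
Between q* and q_m the wedge SMC − demand runs linearly from 0 to MEC(q_m), so the loss is a triangle.
DWL = ½ × 12.0000 × 24.0000 = 144.0000.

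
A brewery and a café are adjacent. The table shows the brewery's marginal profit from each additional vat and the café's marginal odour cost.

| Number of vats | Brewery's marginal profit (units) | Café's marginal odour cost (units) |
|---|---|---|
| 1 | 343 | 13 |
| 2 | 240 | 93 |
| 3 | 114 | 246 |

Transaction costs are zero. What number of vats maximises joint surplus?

Bargaining reaches the level where marginal profit last exceeds marginal odour cost.
That holds through level 2 (240 ≥ 93) but not at 3 (114 < 246).

2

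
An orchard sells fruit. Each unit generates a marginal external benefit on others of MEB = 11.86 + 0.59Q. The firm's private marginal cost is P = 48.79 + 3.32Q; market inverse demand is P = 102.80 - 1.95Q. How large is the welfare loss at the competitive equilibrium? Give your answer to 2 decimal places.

Market equilibrium (private): 48.79 + 3.32Q = 102.80 - 1.95Q → Q_m = 10.2486.
Social marginal cost = private MC − MEB = 36.93 + 2.73Q.
Set SMC = demand: 36.93 + 2.73Q = 102.80 - 1.95Q → Q* = 14.0748.
The loss is the area between SMC and demand from Q* to Q_m; with linear curves that's a triangle of height MEB(Q_m).
DWL = ½ × 3.8262 × 17.9067 = 34.2573.

DWL = 34.26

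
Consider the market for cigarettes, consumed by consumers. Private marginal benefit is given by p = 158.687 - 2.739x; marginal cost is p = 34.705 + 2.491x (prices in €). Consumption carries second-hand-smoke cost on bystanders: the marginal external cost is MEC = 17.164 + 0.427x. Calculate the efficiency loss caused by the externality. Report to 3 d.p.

DWL = €65.808

Market equilibrium (private): 34.705 + 2.491x = 158.687 - 2.739x → x_m = 23.7059.
Social marginal benefit = demand − MEC = 141.523 - 3.166x.
Set SMB = MC: 141.523 - 3.166x = 34.705 + 2.491x → x* = 18.8824.
The welfare-loss triangle has base |x_m − x*| and height MEC(x_m) (the vertical gap between SMB and MC is zero at x* and MEC at x_m).
DWL = ½ × 4.8235 × 27.2864 = 65.8080.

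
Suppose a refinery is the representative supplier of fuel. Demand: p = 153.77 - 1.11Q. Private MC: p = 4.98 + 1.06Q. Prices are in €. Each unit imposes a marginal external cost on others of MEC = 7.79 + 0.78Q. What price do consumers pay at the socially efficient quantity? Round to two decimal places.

Social marginal cost = private MC + MEC = 12.77 + 1.84Q.
Set SMC = demand: 12.77 + 1.84Q = 153.77 - 1.11Q → Q* = 47.7966.
Consumer price on the demand curve at Q*: 153.77 − 1.11×47.7966 = 100.7158.

P = €100.72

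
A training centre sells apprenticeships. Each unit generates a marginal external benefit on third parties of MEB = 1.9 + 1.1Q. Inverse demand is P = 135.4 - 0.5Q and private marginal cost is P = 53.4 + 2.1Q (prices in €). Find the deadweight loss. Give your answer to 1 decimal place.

Market equilibrium (private): 53.4 + 2.1Q = 135.4 - 0.5Q → Q_m = 31.5385.
Social marginal cost = private MC − MEB = 51.5 + Q.
Set SMC = demand: 51.5 + Q = 135.4 - 0.5Q → Q* = 55.9333.
The loss is the area between SMC and demand from Q* to Q_m; with linear curves that's a triangle of height MEB(Q_m).
DWL = ½ × 24.3948 × 36.5923 = 446.3309.

DWL = €446.3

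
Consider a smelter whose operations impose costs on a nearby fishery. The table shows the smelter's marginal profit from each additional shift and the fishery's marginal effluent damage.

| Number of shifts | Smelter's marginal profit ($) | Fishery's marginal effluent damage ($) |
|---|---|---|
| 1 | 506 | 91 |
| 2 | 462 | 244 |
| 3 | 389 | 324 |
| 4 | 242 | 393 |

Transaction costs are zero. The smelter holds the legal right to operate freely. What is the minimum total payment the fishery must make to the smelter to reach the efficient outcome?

Left alone the smelter would choose level 4 (marginal profit stays positive).
Efficient level: k* = 3 (marginal profit ≥ marginal effluent damage through 3).
The fishery must at least cover the smelter's forgone profit from cutting 4→3: 242 = 242.

$242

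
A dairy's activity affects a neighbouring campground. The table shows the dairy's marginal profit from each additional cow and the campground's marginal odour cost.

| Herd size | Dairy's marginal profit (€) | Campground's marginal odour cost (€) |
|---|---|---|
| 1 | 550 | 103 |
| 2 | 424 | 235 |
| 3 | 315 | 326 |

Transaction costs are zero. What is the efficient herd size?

2

Bargaining reaches the level where marginal profit last exceeds marginal odour cost.
That holds through level 2 (424 ≥ 235) but not at 3 (315 < 326).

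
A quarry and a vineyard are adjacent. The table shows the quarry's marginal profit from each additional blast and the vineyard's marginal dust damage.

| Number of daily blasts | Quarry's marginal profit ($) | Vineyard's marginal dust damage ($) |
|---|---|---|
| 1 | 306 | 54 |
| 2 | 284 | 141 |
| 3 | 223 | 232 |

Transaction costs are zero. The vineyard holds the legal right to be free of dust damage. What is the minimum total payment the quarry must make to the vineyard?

$195

Efficient level: marginal profit ≥ marginal dust damage through level 2, so k* = 2.
With the vineyard holding the right, the quarry must at least compensate total damage at k*: 54 + 141 = 195.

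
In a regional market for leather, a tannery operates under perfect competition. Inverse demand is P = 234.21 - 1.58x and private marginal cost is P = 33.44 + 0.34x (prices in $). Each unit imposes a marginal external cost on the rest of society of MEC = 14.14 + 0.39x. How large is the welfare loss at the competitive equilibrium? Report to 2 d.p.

Market equilibrium (private): 33.44 + 0.34x = 234.21 - 1.58x → x_m = 104.5677.
Social marginal cost = private MC + MEC = 47.58 + 0.73x.
Set SMC = demand: 47.58 + 0.73x = 234.21 - 1.58x → x* = 80.7922.
The loss is the area between SMC and demand from x* to x_m; with linear curves that's a triangle of height MEC(x_m).
DWL = ½ × 23.7755 × 54.9214 = 652.8919.

DWL = $652.89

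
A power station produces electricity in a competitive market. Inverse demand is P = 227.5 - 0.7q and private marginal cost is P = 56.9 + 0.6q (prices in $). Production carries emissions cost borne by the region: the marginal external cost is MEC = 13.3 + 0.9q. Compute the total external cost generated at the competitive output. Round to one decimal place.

Market equilibrium (private): 56.9 + 0.6q = 227.5 - 0.7q → q_m = 131.2308.
Total external cost = ∫₀^{q_m} (13.3 + 0.9q) dq = 13.3×131.2308 + ½×0.9×131.2308² = 9495.0549.

$9495.1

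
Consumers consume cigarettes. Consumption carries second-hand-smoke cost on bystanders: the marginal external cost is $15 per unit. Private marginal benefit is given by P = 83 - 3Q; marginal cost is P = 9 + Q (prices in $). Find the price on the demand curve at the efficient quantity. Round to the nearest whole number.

Social marginal benefit = demand − MEC = 68 - 3Q.
Set SMB = MC: 68 - 3Q = 9 + Q → Q* = 14.7500.
Consumer price on the demand curve at Q*: 83 − 3×14.7500 = 38.7500.

P = $39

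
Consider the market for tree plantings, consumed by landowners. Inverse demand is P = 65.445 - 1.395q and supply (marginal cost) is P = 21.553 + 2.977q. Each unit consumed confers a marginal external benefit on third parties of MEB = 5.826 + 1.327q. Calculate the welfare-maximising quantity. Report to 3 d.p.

Social marginal benefit = demand + MEB = 71.271 - 0.068q.
Set SMB = MC: 71.271 - 0.068q = 21.553 + 2.977q → q* = 16.3278.

q* = 16.328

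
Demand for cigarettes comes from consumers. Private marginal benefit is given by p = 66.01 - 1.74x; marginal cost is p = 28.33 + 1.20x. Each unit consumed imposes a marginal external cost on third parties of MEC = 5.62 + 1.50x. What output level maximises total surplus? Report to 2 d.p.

Social marginal benefit = demand − MEC = 60.39 - 3.24x.
Set SMB = MC: 60.39 - 3.24x = 28.33 + 1.20x → x* = 7.2207.

x* = 7.22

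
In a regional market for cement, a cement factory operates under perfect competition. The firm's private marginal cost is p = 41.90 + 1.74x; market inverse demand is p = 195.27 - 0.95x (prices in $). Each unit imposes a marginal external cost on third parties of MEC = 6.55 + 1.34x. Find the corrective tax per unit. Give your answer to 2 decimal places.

tax = $55.37 per unit

Social marginal cost = private MC + MEC = 48.45 + 3.08x.
Set SMC = demand: 48.45 + 3.08x = 195.27 - 0.95x → x* = 36.4318.
The Pigouvian tax equals MEC at x*: 6.55 + 1.34×36.4318 = 55.3686.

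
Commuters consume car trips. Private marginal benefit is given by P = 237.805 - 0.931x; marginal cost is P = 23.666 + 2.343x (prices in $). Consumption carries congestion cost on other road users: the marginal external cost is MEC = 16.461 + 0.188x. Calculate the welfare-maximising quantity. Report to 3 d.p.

x* = 57.099

Social marginal benefit = demand − MEC = 221.344 - 1.119x.
Set SMB = MC: 221.344 - 1.119x = 23.666 + 2.343x → x* = 57.0994.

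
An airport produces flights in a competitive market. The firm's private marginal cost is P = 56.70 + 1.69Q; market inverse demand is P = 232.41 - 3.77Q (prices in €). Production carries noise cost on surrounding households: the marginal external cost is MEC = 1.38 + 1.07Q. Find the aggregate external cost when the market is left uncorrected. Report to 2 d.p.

Market equilibrium (private): 56.70 + 1.69Q = 232.41 - 3.77Q → Q_m = 32.1813.
Total external cost = ∫₀^{Q_m} (1.38 + 1.07Q) dQ = 1.38×32.1813 + ½×1.07×32.1813² = 598.4755.

€598.48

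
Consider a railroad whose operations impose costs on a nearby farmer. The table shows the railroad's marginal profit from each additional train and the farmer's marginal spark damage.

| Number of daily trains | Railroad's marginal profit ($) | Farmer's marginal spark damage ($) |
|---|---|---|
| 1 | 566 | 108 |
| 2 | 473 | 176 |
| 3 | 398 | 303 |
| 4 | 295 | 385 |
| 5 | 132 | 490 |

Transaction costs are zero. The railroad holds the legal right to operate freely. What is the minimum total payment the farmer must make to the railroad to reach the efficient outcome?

Left alone the railroad would choose level 5 (marginal profit stays positive).
Efficient level: k* = 3 (marginal profit ≥ marginal spark damage through 3).
The farmer must at least cover the railroad's forgone profit from cutting 5→3: 295 + 132 = 427.

$427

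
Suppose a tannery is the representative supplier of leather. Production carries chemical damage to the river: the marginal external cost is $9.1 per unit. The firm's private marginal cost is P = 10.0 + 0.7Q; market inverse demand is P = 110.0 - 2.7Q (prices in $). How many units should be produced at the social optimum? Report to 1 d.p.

Social marginal cost = private MC + MEC = 19.1 + 0.7Q.
Set SMC = demand: 19.1 + 0.7Q = 110.0 - 2.7Q → Q* = 26.7353.

Q* = 26.7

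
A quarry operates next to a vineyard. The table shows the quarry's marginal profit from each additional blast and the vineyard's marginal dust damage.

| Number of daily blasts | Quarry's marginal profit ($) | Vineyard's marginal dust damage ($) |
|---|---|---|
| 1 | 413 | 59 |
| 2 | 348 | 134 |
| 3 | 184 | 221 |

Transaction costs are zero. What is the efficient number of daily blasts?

2

Bargaining reaches the level where marginal profit last exceeds marginal dust damage.
That holds through level 2 (348 ≥ 134) but not at 3 (184 < 221).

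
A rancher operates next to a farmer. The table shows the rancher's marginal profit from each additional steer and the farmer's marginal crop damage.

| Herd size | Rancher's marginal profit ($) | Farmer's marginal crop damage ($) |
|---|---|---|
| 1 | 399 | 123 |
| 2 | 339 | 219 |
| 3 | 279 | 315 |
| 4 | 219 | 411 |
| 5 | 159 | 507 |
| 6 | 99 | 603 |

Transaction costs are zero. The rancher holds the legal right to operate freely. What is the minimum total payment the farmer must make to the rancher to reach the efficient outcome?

$756

Left alone the rancher would choose level 6 (marginal profit stays positive).
Efficient level: k* = 2 (marginal profit ≥ marginal crop damage through 2).
The farmer must at least cover the rancher's forgone profit from cutting 6→2: 279 + 219 + 159 + 99 = 756.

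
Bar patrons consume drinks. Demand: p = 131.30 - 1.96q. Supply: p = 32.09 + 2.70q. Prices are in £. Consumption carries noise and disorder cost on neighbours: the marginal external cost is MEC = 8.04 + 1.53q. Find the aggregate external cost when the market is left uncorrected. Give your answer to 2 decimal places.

Market equilibrium (private): 32.09 + 2.70q = 131.30 - 1.96q → q_m = 21.2897.
Total external cost = ∫₀^{q_m} (8.04 + 1.53q) dq = 8.04×21.2897 + ½×1.53×21.2897² = 517.9065.

£517.91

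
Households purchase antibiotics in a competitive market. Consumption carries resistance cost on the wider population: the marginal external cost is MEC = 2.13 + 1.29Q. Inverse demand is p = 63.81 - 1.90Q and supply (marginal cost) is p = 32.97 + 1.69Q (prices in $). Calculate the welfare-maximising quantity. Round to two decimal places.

Social marginal benefit = demand − MEC = 61.68 - 3.19Q.
Set SMB = MC: 61.68 - 3.19Q = 32.97 + 1.69Q → Q* = 5.8832.

Q* = 5.88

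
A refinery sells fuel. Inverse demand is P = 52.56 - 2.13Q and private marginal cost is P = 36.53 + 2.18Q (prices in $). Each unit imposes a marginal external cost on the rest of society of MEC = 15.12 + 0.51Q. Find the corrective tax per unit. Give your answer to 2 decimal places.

tax = $15.22 per unit

Social marginal cost = private MC + MEC = 51.65 + 2.69Q.
Set SMC = demand: 51.65 + 2.69Q = 52.56 - 2.13Q → Q* = 0.1888.
The Pigouvian tax equals MEC at Q*: 15.12 + 0.51×0.1888 = 15.2163.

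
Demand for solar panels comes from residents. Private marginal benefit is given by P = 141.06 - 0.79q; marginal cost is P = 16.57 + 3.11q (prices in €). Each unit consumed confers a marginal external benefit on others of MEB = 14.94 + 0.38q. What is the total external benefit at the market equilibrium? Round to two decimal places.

€670.49

Market equilibrium (private): 16.57 + 3.11q = 141.06 - 0.79q → q_m = 31.9205.
Total external benefit = ∫₀^{q_m} (14.94 + 0.38q) dq = 14.94×31.9205 + ½×0.38×31.9205² = 670.4868.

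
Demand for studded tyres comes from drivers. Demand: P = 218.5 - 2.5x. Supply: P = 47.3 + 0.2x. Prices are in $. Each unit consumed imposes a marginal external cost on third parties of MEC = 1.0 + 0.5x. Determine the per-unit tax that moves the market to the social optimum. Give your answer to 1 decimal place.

tax = $27.6 per unit

Social marginal benefit = demand − MEC = 217.5 - 3.0x.
Set SMB = MC: 217.5 - 3.0x = 47.3 + 0.2x → x* = 53.1875.
The Pigouvian tax equals MEC at x*: 1.0 + 0.5×53.1875 = 27.5938.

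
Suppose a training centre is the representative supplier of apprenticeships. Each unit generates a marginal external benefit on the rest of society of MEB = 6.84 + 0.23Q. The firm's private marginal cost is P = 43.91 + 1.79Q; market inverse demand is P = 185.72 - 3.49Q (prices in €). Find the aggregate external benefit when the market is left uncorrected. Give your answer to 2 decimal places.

Market equilibrium (private): 43.91 + 1.79Q = 185.72 - 3.49Q → Q_m = 26.8580.
Total external benefit = ∫₀^{Q_m} (6.84 + 0.23Q) dQ = 6.84×26.8580 + ½×0.23×26.8580² = 266.6642.

€266.66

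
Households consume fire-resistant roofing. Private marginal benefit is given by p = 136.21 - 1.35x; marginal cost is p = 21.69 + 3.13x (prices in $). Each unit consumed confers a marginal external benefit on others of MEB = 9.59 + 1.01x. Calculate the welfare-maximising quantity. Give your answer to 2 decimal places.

Social marginal benefit = demand + MEB = 145.80 - 0.34x.
Set SMB = MC: 145.80 - 0.34x = 21.69 + 3.13x → x* = 35.7666.

x* = 35.77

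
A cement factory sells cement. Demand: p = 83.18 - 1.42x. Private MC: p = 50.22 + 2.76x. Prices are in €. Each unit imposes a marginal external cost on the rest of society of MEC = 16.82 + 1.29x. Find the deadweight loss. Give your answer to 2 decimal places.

Market equilibrium (private): 50.22 + 2.76x = 83.18 - 1.42x → x_m = 7.8852.
Social marginal cost = private MC + MEC = 67.04 + 4.05x.
Set SMC = demand: 67.04 + 4.05x = 83.18 - 1.42x → x* = 2.9506.
The loss is the area between SMC and demand from x* to x_m; with linear curves that's a triangle of height MEC(x_m).
DWL = ½ × 4.9346 × 26.9919 = 66.5971.

DWL = €66.60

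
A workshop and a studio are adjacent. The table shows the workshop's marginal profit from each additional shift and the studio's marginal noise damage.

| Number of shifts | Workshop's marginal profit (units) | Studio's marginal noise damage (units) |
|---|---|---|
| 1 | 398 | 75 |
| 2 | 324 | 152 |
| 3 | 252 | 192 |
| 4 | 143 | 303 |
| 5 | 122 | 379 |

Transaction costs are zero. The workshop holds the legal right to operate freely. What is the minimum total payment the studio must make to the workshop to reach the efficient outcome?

Left alone the workshop would choose level 5 (marginal profit stays positive).
Efficient level: k* = 3 (marginal profit ≥ marginal noise damage through 3).
The studio must at least cover the workshop's forgone profit from cutting 5→3: 143 + 122 = 265.

265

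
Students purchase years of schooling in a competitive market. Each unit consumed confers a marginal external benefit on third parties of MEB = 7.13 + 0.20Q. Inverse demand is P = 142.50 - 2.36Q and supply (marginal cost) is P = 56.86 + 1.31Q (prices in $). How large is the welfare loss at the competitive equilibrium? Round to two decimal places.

DWL = $20.05

Market equilibrium (private): 56.86 + 1.31Q = 142.50 - 2.36Q → Q_m = 23.3351.
Social marginal benefit = demand + MEB = 149.63 - 2.16Q.
Set SMB = MC: 149.63 - 2.16Q = 56.86 + 1.31Q → Q* = 26.7349.
Between Q* and Q_m the wedge SMB − MC runs linearly from 0 to MEB(Q_m), so the loss is a triangle.
DWL = ½ × 3.3998 × 11.7970 = 20.0537.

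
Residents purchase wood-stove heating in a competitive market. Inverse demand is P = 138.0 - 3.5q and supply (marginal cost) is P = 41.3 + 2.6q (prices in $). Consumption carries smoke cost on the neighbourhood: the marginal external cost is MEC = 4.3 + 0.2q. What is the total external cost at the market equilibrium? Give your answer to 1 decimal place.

$93.3

Market equilibrium (private): 41.3 + 2.6q = 138.0 - 3.5q → q_m = 15.8525.
Total external cost = ∫₀^{q_m} (4.3 + 0.2q) dq = 4.3×15.8525 + ½×0.2×15.8525² = 93.2959.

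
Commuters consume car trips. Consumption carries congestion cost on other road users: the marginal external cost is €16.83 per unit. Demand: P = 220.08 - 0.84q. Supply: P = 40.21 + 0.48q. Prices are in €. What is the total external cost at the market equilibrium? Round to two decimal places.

Market equilibrium (private): 40.21 + 0.48q = 220.08 - 0.84q → q_m = 136.2652.
Total external cost = MEC × q_m = 16.83 × 136.2652 = 2293.3433.

€2293.34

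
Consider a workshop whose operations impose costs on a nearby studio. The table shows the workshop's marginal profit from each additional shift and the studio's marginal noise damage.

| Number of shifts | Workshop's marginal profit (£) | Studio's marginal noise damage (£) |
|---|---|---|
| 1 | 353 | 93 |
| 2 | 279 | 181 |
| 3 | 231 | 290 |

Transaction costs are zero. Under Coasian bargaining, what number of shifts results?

2

Bargaining reaches the level where marginal profit last exceeds marginal noise damage.
That holds through level 2 (279 ≥ 181) but not at 3 (231 < 290).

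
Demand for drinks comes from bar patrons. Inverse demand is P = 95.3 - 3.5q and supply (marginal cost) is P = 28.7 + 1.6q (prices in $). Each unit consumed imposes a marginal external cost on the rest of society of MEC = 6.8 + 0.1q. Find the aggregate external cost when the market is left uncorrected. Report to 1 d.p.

Market equilibrium (private): 28.7 + 1.6q = 95.3 - 3.5q → q_m = 13.0588.
Total external cost = ∫₀^{q_m} (6.8 + 0.1q) dq = 6.8×13.0588 + ½×0.1×13.0588² = 97.3265.

$97.3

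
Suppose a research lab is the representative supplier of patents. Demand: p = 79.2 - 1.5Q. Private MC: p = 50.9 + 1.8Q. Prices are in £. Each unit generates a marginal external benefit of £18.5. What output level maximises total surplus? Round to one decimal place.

Social marginal cost = private MC − MEB = 32.4 + 1.8Q.
Set SMC = demand: 32.4 + 1.8Q = 79.2 - 1.5Q → Q* = 14.1818.

Q* = 14.2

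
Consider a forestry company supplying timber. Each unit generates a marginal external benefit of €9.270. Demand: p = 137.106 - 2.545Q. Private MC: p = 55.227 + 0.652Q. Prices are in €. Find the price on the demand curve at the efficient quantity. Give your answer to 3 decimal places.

P = €64.546

Social marginal cost = private MC − MEB = 45.957 + 0.652Q.
Set SMC = demand: 45.957 + 0.652Q = 137.106 - 2.545Q → Q* = 28.5108.
Consumer price on the demand curve at Q*: 137.106 − 2.545×28.5108 = 64.5460.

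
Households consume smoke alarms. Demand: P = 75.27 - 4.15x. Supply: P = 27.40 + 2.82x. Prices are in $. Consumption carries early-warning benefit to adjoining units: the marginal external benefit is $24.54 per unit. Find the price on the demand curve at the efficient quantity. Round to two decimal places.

P = $32.16

Social marginal benefit = demand + MEB = 99.81 - 4.15x.
Set SMB = MC: 99.81 - 4.15x = 27.40 + 2.82x → x* = 10.3888.
Consumer price on the demand curve at x*: 75.27 − 4.15×10.3888 = 32.1565.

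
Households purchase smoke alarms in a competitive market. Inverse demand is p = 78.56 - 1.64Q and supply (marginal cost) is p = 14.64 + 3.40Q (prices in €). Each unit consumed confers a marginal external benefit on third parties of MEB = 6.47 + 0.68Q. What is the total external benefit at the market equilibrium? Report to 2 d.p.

Market equilibrium (private): 14.64 + 3.40Q = 78.56 - 1.64Q → Q_m = 12.6825.
Total external benefit = ∫₀^{Q_m} (6.47 + 0.68Q) dQ = 6.47×12.6825 + ½×0.68×12.6825² = 136.7433.

€136.74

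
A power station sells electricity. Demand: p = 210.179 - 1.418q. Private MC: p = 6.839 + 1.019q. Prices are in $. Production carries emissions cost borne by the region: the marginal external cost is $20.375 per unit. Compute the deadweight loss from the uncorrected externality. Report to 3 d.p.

Market equilibrium (private): 6.839 + 1.019q = 210.179 - 1.418q → q_m = 83.4387.
Social marginal cost = private MC + MEC = 27.214 + 1.019q.
Set SMC = demand: 27.214 + 1.019q = 210.179 - 1.418q → q* = 75.0780.
The welfare-loss triangle has base |q_m − q*| and height MEC(q_m) (the vertical gap between SMC and demand is zero at q* and MEC at q_m).
DWL = ½ × 8.3607 × 20.3750 = 85.1746.

DWL = $85.175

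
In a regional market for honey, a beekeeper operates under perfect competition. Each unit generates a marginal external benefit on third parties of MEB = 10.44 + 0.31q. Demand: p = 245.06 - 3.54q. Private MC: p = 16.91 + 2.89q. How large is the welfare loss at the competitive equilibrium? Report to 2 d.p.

DWL = 37.55

Market equilibrium (private): 16.91 + 2.89q = 245.06 - 3.54q → q_m = 35.4821.
Social marginal cost = private MC − MEB = 6.47 + 2.58q.
Set SMC = demand: 6.47 + 2.58q = 245.06 - 3.54q → q* = 38.9853.
Between q* and q_m the wedge demand − SMC runs linearly from 0 to MEB(q_m), so the loss is a triangle.
DWL = ½ × 3.5032 × 21.4395 = 37.5534.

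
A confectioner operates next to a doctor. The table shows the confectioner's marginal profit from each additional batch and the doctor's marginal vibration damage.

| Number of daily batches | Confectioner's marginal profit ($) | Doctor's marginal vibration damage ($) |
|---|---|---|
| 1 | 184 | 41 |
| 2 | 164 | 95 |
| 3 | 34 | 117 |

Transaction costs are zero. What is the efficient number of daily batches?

Bargaining reaches the level where marginal profit last exceeds marginal vibration damage.
That holds through level 2 (164 ≥ 95) but not at 3 (34 < 117).

2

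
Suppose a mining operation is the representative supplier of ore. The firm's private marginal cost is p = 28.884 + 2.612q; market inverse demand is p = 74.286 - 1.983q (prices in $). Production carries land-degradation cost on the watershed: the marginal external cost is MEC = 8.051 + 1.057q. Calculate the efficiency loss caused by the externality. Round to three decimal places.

DWL = $30.260

Market equilibrium (private): 28.884 + 2.612q = 74.286 - 1.983q → q_m = 9.8807.
Social marginal cost = private MC + MEC = 36.935 + 3.669q.
Set SMC = demand: 36.935 + 3.669q = 74.286 - 1.983q → q* = 6.6085.
The loss is the area between SMC and demand from q* to q_m; with linear curves that's a triangle of height MEC(q_m).
DWL = ½ × 3.2722 × 18.4949 = 30.2595.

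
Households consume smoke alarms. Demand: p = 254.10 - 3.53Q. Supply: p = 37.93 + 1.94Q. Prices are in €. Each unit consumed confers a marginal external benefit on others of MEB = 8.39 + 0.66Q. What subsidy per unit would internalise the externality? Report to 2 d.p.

Social marginal benefit = demand + MEB = 262.49 - 2.87Q.
Set SMB = MC: 262.49 - 2.87Q = 37.93 + 1.94Q → Q* = 46.6861.
The Pigouvian subsidy equals MEB at Q*: 8.39 + 0.66×46.6861 = 39.2028.

subsidy = €39.20 per unit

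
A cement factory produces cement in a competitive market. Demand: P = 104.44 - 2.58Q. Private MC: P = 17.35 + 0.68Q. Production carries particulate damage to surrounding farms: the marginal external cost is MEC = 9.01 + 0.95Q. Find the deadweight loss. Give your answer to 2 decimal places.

DWL = 140.45

Market equilibrium (private): 17.35 + 0.68Q = 104.44 - 2.58Q → Q_m = 26.7147.
Social marginal cost = private MC + MEC = 26.36 + 1.63Q.
Set SMC = demand: 26.36 + 1.63Q = 104.44 - 2.58Q → Q* = 18.5463.
The loss is the area between SMC and demand from Q* to Q_m; with linear curves that's a triangle of height MEC(Q_m).
DWL = ½ × 8.1684 × 34.3890 = 140.4516.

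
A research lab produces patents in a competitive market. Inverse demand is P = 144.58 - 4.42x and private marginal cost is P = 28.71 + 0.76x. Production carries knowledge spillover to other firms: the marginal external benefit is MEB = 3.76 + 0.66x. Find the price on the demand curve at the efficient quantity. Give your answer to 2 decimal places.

P = 27.60

Social marginal cost = private MC − MEB = 24.95 + 0.10x.
Set SMC = demand: 24.95 + 0.10x = 144.58 - 4.42x → x* = 26.4668.
Consumer price on the demand curve at x*: 144.58 − 4.42×26.4668 = 27.5967.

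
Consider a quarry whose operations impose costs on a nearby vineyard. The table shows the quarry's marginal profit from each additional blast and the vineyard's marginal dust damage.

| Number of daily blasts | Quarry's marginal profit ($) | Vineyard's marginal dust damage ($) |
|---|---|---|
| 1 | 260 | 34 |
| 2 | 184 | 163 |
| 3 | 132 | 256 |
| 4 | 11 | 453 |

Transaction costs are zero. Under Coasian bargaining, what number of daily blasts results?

Bargaining reaches the level where marginal profit last exceeds marginal dust damage.
That holds through level 2 (184 ≥ 163) but not at 3 (132 < 256).

2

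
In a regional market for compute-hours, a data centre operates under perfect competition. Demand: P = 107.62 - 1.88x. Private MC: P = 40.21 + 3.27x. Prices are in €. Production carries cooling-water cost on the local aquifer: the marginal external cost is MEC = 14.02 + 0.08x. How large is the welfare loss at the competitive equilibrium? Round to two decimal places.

DWL = €21.70

Market equilibrium (private): 40.21 + 3.27x = 107.62 - 1.88x → x_m = 13.0893.
Social marginal cost = private MC + MEC = 54.23 + 3.35x.
Set SMC = demand: 54.23 + 3.35x = 107.62 - 1.88x → x* = 10.2084.
Height of the DWL triangle at x_m is SMC(x_m) − demand(x_m) = MEC(x_m) = 15.0671.
DWL = ½ × 2.8809 × 15.0671 = 21.7034.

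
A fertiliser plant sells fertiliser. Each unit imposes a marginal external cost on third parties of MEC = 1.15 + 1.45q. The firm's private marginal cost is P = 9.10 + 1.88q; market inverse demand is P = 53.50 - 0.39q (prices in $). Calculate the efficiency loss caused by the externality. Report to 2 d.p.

DWL = $117.06

Market equilibrium (private): 9.10 + 1.88q = 53.50 - 0.39q → q_m = 19.5595.
Social marginal cost = private MC + MEC = 10.25 + 3.33q.
Set SMC = demand: 10.25 + 3.33q = 53.50 - 0.39q → q* = 11.6263.
Height of the DWL triangle at q_m is SMC(q_m) − demand(q_m) = MEC(q_m) = 29.5112.
DWL = ½ × 7.9332 × 29.5112 = 117.0591.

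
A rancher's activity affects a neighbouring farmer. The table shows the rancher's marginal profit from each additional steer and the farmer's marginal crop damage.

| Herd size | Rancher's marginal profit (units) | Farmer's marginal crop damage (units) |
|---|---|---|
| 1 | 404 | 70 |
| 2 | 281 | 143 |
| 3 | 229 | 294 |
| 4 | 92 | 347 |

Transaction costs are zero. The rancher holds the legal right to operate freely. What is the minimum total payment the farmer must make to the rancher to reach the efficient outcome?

Left alone the rancher would choose level 4 (marginal profit stays positive).
Efficient level: k* = 2 (marginal profit ≥ marginal crop damage through 2).
The farmer must at least cover the rancher's forgone profit from cutting 4→2: 229 + 92 = 321.

321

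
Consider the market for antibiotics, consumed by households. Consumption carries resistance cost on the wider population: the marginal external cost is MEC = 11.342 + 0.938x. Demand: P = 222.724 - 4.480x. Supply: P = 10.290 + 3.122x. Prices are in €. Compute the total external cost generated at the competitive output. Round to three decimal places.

Market equilibrium (private): 10.290 + 3.122x = 222.724 - 4.480x → x_m = 27.9445.
Total external cost = ∫₀^{x_m} (11.342 + 0.938x) dx = 11.342×27.9445 + ½×0.938×27.9445² = 683.1863.

€683.186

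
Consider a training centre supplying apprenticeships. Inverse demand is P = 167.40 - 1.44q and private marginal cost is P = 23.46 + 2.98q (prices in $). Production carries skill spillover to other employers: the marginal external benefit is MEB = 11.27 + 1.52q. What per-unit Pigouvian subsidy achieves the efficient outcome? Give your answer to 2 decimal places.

subsidy = $92.62 per unit

Social marginal cost = private MC − MEB = 12.19 + 1.46q.
Set SMC = demand: 12.19 + 1.46q = 167.40 - 1.44q → q* = 53.5207.
The Pigouvian subsidy equals MEB at q*: 11.27 + 1.52×53.5207 = 92.6215.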